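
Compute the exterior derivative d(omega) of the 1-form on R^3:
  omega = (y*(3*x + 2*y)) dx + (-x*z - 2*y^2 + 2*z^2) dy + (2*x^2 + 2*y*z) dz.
d(omega) = (-3*x - 4*y - z) dx ∧ dy + (4*x) dx ∧ dz + (x - 2*z) dy ∧ dz

For a 1-form omega = sum_i f_i dx_i, the exterior derivative is
  d(omega) = sum_{i < j} (∂f_j/∂x_i - ∂f_i/∂x_j) dx_i ∧ dx_j.
  coefficient of dx ∧ dy: ∂f_2/∂x - ∂f_1/∂y = ∂(-x*z - 2*y^2 + 2*z^2)/∂x - ∂(y*(3*x + 2*y))/∂y = -3*x - 4*y - z
  coefficient of dx ∧ dz: ∂f_3/∂x - ∂f_1/∂z = ∂(2*x^2 + 2*y*z)/∂x - ∂(y*(3*x + 2*y))/∂z = 4*x
  coefficient of dy ∧ dz: ∂f_3/∂y - ∂f_2/∂z = ∂(2*x^2 + 2*y*z)/∂y - ∂(-x*z - 2*y^2 + 2*z^2)/∂z = x - 2*z
Assembling: d(omega) = (-3*x - 4*y - z) dx ∧ dy + (4*x) dx ∧ dz + (x - 2*z) dy ∧ dz.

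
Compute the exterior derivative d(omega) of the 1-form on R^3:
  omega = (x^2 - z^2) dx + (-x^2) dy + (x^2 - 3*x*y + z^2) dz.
d(omega) = (-2*x) dx ∧ dy + (2*x - 3*y + 2*z) dx ∧ dz + (-3*x) dy ∧ dz

For a 1-form omega = sum_i f_i dx_i, the exterior derivative is
  d(omega) = sum_{i < j} (∂f_j/∂x_i - ∂f_i/∂x_j) dx_i ∧ dx_j.
  coefficient of dx ∧ dy: ∂f_2/∂x - ∂f_1/∂y = ∂(-x^2)/∂x - ∂(x^2 - z^2)/∂y = -2*x
  coefficient of dx ∧ dz: ∂f_3/∂x - ∂f_1/∂z = ∂(x^2 - 3*x*y + z^2)/∂x - ∂(x^2 - z^2)/∂z = 2*x - 3*y + 2*z
  coefficient of dy ∧ dz: ∂f_3/∂y - ∂f_2/∂z = ∂(x^2 - 3*x*y + z^2)/∂y - ∂(-x^2)/∂z = -3*x
Assembling: d(omega) = (-2*x) dx ∧ dy + (2*x - 3*y + 2*z) dx ∧ dz + (-3*x) dy ∧ dz.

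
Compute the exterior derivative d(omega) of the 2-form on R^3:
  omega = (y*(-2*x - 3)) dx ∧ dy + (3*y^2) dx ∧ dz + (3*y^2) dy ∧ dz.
d(omega) = (-6*y) dx ∧ dy ∧ dz

For a 2-form omega = sum_{i<j} g_{ij} dx_i ∧ dx_j, the exterior derivative is
  d(omega) = sum_{i<j} d(g_{ij}) ∧ dx_i ∧ dx_j = sum_{i<j, k} (∂g_{ij}/∂x_k) dx_k ∧ dx_i ∧ dx_j.
Expand each term, using dx_k ∧ dx_i ∧ dx_j = sgn(permutation) dx_{(a)} ∧ dx_{(b)} ∧ dx_{(c)} with (a < b < c) sorted:
  d(3*y^2) includes (∂/∂y)(3*y^2) dy = (6*y) dy, which multiplied by dx ∧ dz gives (-6*y) dx ∧ dy ∧ dz
Collecting like 3-forms: d(omega) = (-6*y) dx ∧ dy ∧ dz.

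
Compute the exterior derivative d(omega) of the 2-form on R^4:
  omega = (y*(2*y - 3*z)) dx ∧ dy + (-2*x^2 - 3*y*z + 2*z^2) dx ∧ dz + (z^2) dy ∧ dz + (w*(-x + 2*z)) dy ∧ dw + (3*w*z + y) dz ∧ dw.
d(omega) = (-3*y + 3*z) dx ∧ dy ∧ dz + (-w) dx ∧ dy ∧ dw + (1 - 2*w) dy ∧ dz ∧ dw

For a 2-form omega = sum_{i<j} g_{ij} dx_i ∧ dx_j, the exterior derivative is
  d(omega) = sum_{i<j} d(g_{ij}) ∧ dx_i ∧ dx_j = sum_{i<j, k} (∂g_{ij}/∂x_k) dx_k ∧ dx_i ∧ dx_j.
Expand each term, using dx_k ∧ dx_i ∧ dx_j = sgn(permutation) dx_{(a)} ∧ dx_{(b)} ∧ dx_{(c)} with (a < b < c) sorted:
  d(y*(2*y - 3*z)) includes (∂/∂z)(y*(2*y - 3*z)) dz = (-3*y) dz, which multiplied by dx ∧ dy gives (-3*y) dx ∧ dy ∧ dz
  d(-2*x^2 - 3*y*z + 2*z^2) includes (∂/∂y)(-2*x^2 - 3*y*z + 2*z^2) dy = (-3*z) dy, which multiplied by dx ∧ dz gives (3*z) dx ∧ dy ∧ dz
  d(w*(-x + 2*z)) includes (∂/∂x)(w*(-x + 2*z)) dx = (-w) dx, which multiplied by dy ∧ dw gives (-w) dx ∧ dy ∧ dw
  d(w*(-x + 2*z)) includes (∂/∂z)(w*(-x + 2*z)) dz = (2*w) dz, which multiplied by dy ∧ dw gives (-2*w) dy ∧ dz ∧ dw
  d(3*w*z + y) includes (∂/∂y)(3*w*z + y) dy = (1) dy, which multiplied by dz ∧ dw gives (1) dy ∧ dz ∧ dw
Collecting like 3-forms: d(omega) = (-3*y + 3*z) dx ∧ dy ∧ dz + (-w) dx ∧ dy ∧ dw + (1 - 2*w) dy ∧ dz ∧ dw.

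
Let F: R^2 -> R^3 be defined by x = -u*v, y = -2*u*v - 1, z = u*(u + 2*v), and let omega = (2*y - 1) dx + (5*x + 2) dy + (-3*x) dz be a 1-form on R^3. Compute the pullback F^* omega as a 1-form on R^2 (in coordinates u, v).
F^* omega = (v*(6*u^2 + 20*u*v - 1)) du + (u*(20*u*v - 1)) dv

Using F^*(f dg) = (f ∘ F) d(g ∘ F), substitute each coordinate x_i by F_i(u, v) in f_i, and replace dx_i by d F_i = (∂F_i/∂u) du + (∂F_i/∂v) dv.
  For the x component: f_1(F) = -4*u*v - 3; d F_1 = (-v) du + (-u) dv
  For the y component: f_2(F) = -5*u*v + 2; d F_2 = (-2*v) du + (-2*u) dv
  For the z component: f_3(F) = 3*u*v; d F_3 = (2*u + 2*v) du + (2*u) dv
Combining and collecting du, dv coefficients:
  coeff of du: v*(6*u^2 + 20*u*v - 1)
  coeff of dv: u*(20*u*v - 1)
F^* omega = (v*(6*u^2 + 20*u*v - 1)) du + (u*(20*u*v - 1)) dv.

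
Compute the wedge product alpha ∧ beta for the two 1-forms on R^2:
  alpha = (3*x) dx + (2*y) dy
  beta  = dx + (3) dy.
alpha ∧ beta = (9*x - 2*y) dx ∧ dy

Distribute the wedge, using dx_i ∧ dx_j = -dx_j ∧ dx_i and dx_i ∧ dx_i = 0. For each pair (i, j) with i < j, the coefficient of dx_i ∧ dx_j in alpha ∧ beta is (alpha_i * beta_j - alpha_j * beta_i). Collecting: alpha ∧ beta = (9*x - 2*y) dx ∧ dy.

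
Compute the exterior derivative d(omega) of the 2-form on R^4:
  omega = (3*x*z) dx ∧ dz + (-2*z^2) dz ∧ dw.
d(omega) = 0

For a 2-form omega = sum_{i<j} g_{ij} dx_i ∧ dx_j, the exterior derivative is
  d(omega) = sum_{i<j} d(g_{ij}) ∧ dx_i ∧ dx_j = sum_{i<j, k} (∂g_{ij}/∂x_k) dx_k ∧ dx_i ∧ dx_j.
Expand each term, using dx_k ∧ dx_i ∧ dx_j = sgn(permutation) dx_{(a)} ∧ dx_{(b)} ∧ dx_{(c)} with (a < b < c) sorted:

Collecting like 3-forms: d(omega) = 0.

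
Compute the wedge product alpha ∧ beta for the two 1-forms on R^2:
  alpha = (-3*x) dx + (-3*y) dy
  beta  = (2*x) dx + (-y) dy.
alpha ∧ beta = (9*x*y) dx ∧ dy

Distribute the wedge, using dx_i ∧ dx_j = -dx_j ∧ dx_i and dx_i ∧ dx_i = 0. For each pair (i, j) with i < j, the coefficient of dx_i ∧ dx_j in alpha ∧ beta is (alpha_i * beta_j - alpha_j * beta_i). Collecting: alpha ∧ beta = (9*x*y) dx ∧ dy.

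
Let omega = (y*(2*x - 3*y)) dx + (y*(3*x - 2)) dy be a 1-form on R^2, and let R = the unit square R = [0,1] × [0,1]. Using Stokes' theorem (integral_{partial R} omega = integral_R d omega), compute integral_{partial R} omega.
integral_(partial R) omega = 7/2

Stokes: integral_partial_R omega = integral_R d omega with d omega = (∂Q/∂x - ∂P/∂y) dx ∧ dy.
  ∂Q/∂x = 3*y
  ∂P/∂y = 2*x - 6*y
  integrand = ∂Q/∂x - ∂P/∂y = -2*x + 9*y.
Integrating over R: integral_0^1 integral_0^1 (-2*x + 9*y) dx dy = 7/2.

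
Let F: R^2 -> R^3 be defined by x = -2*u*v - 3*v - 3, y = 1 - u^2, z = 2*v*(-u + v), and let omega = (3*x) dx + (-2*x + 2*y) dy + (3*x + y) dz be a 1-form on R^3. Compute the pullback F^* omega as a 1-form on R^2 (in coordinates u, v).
F^* omega = (4*u^3 - 6*u^2*v + 24*u*v^2 - 12*u*v - 16*u + 36*v^2 + 34*v) du + (2*u^3 + 20*u^2*v - 24*u*v^2 + 54*u*v + 34*u - 36*v^2 - 5*v + 27) dv

Using F^*(f dg) = (f ∘ F) d(g ∘ F), substitute each coordinate x_i by F_i(u, v) in f_i, and replace dx_i by d F_i = (∂F_i/∂u) du + (∂F_i/∂v) dv.
  For the x component: f_1(F) = -6*u*v - 9*v - 9; d F_1 = (-2*v) du + (-2*u - 3) dv
  For the y component: f_2(F) = -2*u^2 + 4*u*v + 6*v + 8; d F_2 = (-2*u) du + (0) dv
  For the z component: f_3(F) = -u^2 - 6*u*v - 9*v - 8; d F_3 = (-2*v) du + (-2*u + 4*v) dv
Combining and collecting du, dv coefficients:
  coeff of du: 4*u^3 - 6*u^2*v + 24*u*v^2 - 12*u*v - 16*u + 36*v^2 + 34*v
  coeff of dv: 2*u^3 + 20*u^2*v - 24*u*v^2 + 54*u*v + 34*u - 36*v^2 - 5*v + 27
F^* omega = (4*u^3 - 6*u^2*v + 24*u*v^2 - 12*u*v - 16*u + 36*v^2 + 34*v) du + (2*u^3 + 20*u^2*v - 24*u*v^2 + 54*u*v + 34*u - 36*v^2 - 5*v + 27) dv.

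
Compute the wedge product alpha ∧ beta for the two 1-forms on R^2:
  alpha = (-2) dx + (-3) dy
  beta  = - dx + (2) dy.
alpha ∧ beta = (-7) dx ∧ dy

Distribute the wedge, using dx_i ∧ dx_j = -dx_j ∧ dx_i and dx_i ∧ dx_i = 0. For each pair (i, j) with i < j, the coefficient of dx_i ∧ dx_j in alpha ∧ beta is (alpha_i * beta_j - alpha_j * beta_i). Collecting: alpha ∧ beta = (-7) dx ∧ dy.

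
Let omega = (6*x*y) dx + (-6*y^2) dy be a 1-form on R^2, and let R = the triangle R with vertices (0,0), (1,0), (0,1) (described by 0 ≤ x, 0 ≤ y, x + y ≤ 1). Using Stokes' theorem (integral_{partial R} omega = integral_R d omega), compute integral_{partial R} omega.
integral_(partial R) omega = -1

Stokes: integral_partial_R omega = integral_R d omega with d omega = (∂Q/∂x - ∂P/∂y) dx ∧ dy.
  ∂Q/∂x = 0
  ∂P/∂y = 6*x
  integrand = ∂Q/∂x - ∂P/∂y = -6*x.
Integrating over R: integral_0^1 integral_0^{1-x} (-6*x) dy dx = -1.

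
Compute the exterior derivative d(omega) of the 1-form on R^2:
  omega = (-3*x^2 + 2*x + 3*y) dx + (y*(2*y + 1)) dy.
d(omega) = (-3) dx ∧ dy

For a 1-form omega = sum_i f_i dx_i, the exterior derivative is
  d(omega) = sum_{i < j} (∂f_j/∂x_i - ∂f_i/∂x_j) dx_i ∧ dx_j.
  coefficient of dx ∧ dy: ∂f_2/∂x - ∂f_1/∂y = ∂(y*(2*y + 1))/∂x - ∂(-3*x^2 + 2*x + 3*y)/∂y = -3
Assembling: d(omega) = (-3) dx ∧ dy.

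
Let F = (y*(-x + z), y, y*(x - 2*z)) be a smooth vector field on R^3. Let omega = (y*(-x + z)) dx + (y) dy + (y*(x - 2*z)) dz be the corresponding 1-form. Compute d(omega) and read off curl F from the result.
d(omega) = (x - 2*z) dy ∧ dz + (0) dz ∧ dx + (x - z) dx ∧ dy; curl F = (x - 2*z, 0, x - z)

d omega = sum_{i<j} (∂f_j/∂x_i - ∂f_i/∂x_j) dx_i ∧ dx_j. Under the identification (dy ∧ dz, dz ∧ dx, dx ∧ dy) ↔ (e_x, e_y, e_z), the coefficients are exactly the components of curl F. Compute:
  ∂R/∂y - ∂Q/∂z = (x - 2*z) - (0) = x - 2*z
  ∂P/∂z - ∂R/∂x = (y) - (y) = 0
  ∂Q/∂x - ∂P/∂y = (0) - (-x + z) = x - z.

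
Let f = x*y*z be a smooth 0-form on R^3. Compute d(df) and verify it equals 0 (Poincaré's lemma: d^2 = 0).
d(df) = 0

Step 1: df = sum_i (∂f/∂x_i) dx_i = (y*z) dx + (x*z) dy + (x*y) dz.
Step 2: Apply d again. Using the 1-form formula, the coefficient of dx ∧ dy in d(df) is ∂^2 f/∂x ∂y - ∂^2 f/∂y ∂x = (z) - (z) = 0 (equality of mixed partials for smooth f).
Similarly for dx ∧ dz and dy ∧ dz — all coefficients vanish. So d(df) = 0.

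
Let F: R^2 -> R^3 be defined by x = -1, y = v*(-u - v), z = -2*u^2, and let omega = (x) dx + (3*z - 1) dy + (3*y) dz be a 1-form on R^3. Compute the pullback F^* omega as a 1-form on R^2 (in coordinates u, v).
F^* omega = (v*(18*u^2 + 12*u*v + 1)) du + (6*u^3 + 12*u^2*v + u + 2*v) dv

Using F^*(f dg) = (f ∘ F) d(g ∘ F), substitute each coordinate x_i by F_i(u, v) in f_i, and replace dx_i by d F_i = (∂F_i/∂u) du + (∂F_i/∂v) dv.
  For the x component: f_1(F) = -1; d F_1 = (0) du + (0) dv
  For the y component: f_2(F) = -6*u^2 - 1; d F_2 = (-v) du + (-u - 2*v) dv
  For the z component: f_3(F) = 3*v*(-u - v); d F_3 = (-4*u) du + (0) dv
Combining and collecting du, dv coefficients:
  coeff of du: v*(18*u^2 + 12*u*v + 1)
  coeff of dv: 6*u^3 + 12*u^2*v + u + 2*v
F^* omega = (v*(18*u^2 + 12*u*v + 1)) du + (6*u^3 + 12*u^2*v + u + 2*v) dv.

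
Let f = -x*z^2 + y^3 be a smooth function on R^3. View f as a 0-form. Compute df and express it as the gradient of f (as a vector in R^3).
df = (-z^2) dx + (3*y^2) dy + (-2*x*z) dz; grad f = (-z^2, 3*y^2, -2*x*z)

For a 0-form f, d f = (∂f/∂x) dx + (∂f/∂y) dy + (∂f/∂z) dz. The components of the vector representation are exactly the entries of grad f in Cartesian coordinates:
  ∂f/∂x = -z^2
  ∂f/∂y = 3*y^2
  ∂f/∂z = -2*x*z.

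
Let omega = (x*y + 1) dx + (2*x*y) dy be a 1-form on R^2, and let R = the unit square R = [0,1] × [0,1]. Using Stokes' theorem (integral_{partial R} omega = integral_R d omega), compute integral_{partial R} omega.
integral_(partial R) omega = 1/2

Stokes: integral_partial_R omega = integral_R d omega with d omega = (∂Q/∂x - ∂P/∂y) dx ∧ dy.
  ∂Q/∂x = 2*y
  ∂P/∂y = x
  integrand = ∂Q/∂x - ∂P/∂y = -x + 2*y.
Integrating over R: integral_0^1 integral_0^1 (-x + 2*y) dx dy = 1/2.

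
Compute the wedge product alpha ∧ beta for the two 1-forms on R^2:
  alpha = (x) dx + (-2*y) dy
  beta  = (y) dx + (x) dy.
alpha ∧ beta = (x^2 + 2*y^2) dx ∧ dy

Distribute the wedge, using dx_i ∧ dx_j = -dx_j ∧ dx_i and dx_i ∧ dx_i = 0. For each pair (i, j) with i < j, the coefficient of dx_i ∧ dx_j in alpha ∧ beta is (alpha_i * beta_j - alpha_j * beta_i). Collecting: alpha ∧ beta = (x^2 + 2*y^2) dx ∧ dy.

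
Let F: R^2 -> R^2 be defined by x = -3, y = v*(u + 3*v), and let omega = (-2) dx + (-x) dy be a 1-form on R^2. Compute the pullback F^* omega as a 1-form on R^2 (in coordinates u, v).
F^* omega = (3*v) du + (3*u + 18*v) dv

Using F^*(f dg) = (f ∘ F) d(g ∘ F), substitute each coordinate x_i by F_i(u, v) in f_i, and replace dx_i by d F_i = (∂F_i/∂u) du + (∂F_i/∂v) dv.
  For the x component: f_1(F) = -2; d F_1 = (0) du + (0) dv
  For the y component: f_2(F) = 3; d F_2 = (v) du + (u + 6*v) dv
Combining and collecting du, dv coefficients:
  coeff of du: 3*v
  coeff of dv: 3*u + 18*v
F^* omega = (3*v) du + (3*u + 18*v) dv.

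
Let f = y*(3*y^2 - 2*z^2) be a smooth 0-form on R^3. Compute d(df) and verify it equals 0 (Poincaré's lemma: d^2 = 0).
d(df) = 0

Step 1: df = sum_i (∂f/∂x_i) dx_i = (0) dx + (9*y^2 - 2*z^2) dy + (-4*y*z) dz.
Step 2: Apply d again. Using the 1-form formula, the coefficient of dx ∧ dy in d(df) is ∂^2 f/∂x ∂y - ∂^2 f/∂y ∂x = (0) - (0) = 0 (equality of mixed partials for smooth f).
Similarly for dx ∧ dz and dy ∧ dz — all coefficients vanish. So d(df) = 0.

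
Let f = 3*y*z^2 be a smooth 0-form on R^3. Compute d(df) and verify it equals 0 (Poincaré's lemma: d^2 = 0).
d(df) = 0

Step 1: df = sum_i (∂f/∂x_i) dx_i = (0) dx + (3*z^2) dy + (6*y*z) dz.
Step 2: Apply d again. Using the 1-form formula, the coefficient of dx ∧ dy in d(df) is ∂^2 f/∂x ∂y - ∂^2 f/∂y ∂x = (0) - (0) = 0 (equality of mixed partials for smooth f).
Similarly for dx ∧ dz and dy ∧ dz — all coefficients vanish. So d(df) = 0.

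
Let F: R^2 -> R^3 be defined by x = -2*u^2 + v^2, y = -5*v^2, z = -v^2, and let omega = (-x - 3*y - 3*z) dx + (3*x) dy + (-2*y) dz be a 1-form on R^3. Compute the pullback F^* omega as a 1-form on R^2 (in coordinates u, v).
F^* omega = (-8*u^3 - 68*u*v^2) du + (16*v*(4*u^2 - v^2)) dv

Using F^*(f dg) = (f ∘ F) d(g ∘ F), substitute each coordinate x_i by F_i(u, v) in f_i, and replace dx_i by d F_i = (∂F_i/∂u) du + (∂F_i/∂v) dv.
  For the x component: f_1(F) = 2*u^2 + 17*v^2; d F_1 = (-4*u) du + (2*v) dv
  For the y component: f_2(F) = -6*u^2 + 3*v^2; d F_2 = (0) du + (-10*v) dv
  For the z component: f_3(F) = 10*v^2; d F_3 = (0) du + (-2*v) dv
Combining and collecting du, dv coefficients:
  coeff of du: -8*u^3 - 68*u*v^2
  coeff of dv: 16*v*(4*u^2 - v^2)
F^* omega = (-8*u^3 - 68*u*v^2) du + (16*v*(4*u^2 - v^2)) dv.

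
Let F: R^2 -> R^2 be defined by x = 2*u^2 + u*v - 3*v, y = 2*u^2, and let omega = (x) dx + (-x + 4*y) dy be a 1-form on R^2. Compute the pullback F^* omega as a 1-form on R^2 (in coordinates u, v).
F^* omega = (32*u^3 + 2*u^2*v + u*v^2 - 3*v^2) du + (2*u^3 + u^2*v - 6*u^2 - 6*u*v + 9*v) dv

Using F^*(f dg) = (f ∘ F) d(g ∘ F), substitute each coordinate x_i by F_i(u, v) in f_i, and replace dx_i by d F_i = (∂F_i/∂u) du + (∂F_i/∂v) dv.
  For the x component: f_1(F) = 2*u^2 + u*v - 3*v; d F_1 = (4*u + v) du + (u - 3) dv
  For the y component: f_2(F) = 6*u^2 - u*v + 3*v; d F_2 = (4*u) du + (0) dv
Combining and collecting du, dv coefficients:
  coeff of du: 32*u^3 + 2*u^2*v + u*v^2 - 3*v^2
  coeff of dv: 2*u^3 + u^2*v - 6*u^2 - 6*u*v + 9*v
F^* omega = (32*u^3 + 2*u^2*v + u*v^2 - 3*v^2) du + (2*u^3 + u^2*v - 6*u^2 - 6*u*v + 9*v) dv.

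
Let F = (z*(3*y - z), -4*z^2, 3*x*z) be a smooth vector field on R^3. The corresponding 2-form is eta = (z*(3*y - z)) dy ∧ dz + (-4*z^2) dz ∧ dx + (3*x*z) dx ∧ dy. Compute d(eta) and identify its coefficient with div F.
d(eta) = (3*x) dx ∧ dy ∧ dz; div F = 3*x

For a 2-form in R^3 of the form above, applying d gives a 3-form with coefficient ∂P/∂x + ∂Q/∂y + ∂R/∂z:
  ∂P/∂x = 0
  ∂Q/∂y = 0
  ∂R/∂z = 3*x
Sum = 3*x, which is exactly div F.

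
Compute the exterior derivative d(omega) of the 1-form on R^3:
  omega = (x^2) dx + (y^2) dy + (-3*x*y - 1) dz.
d(omega) = (-3*y) dx ∧ dz + (-3*x) dy ∧ dz

For a 1-form omega = sum_i f_i dx_i, the exterior derivative is
  d(omega) = sum_{i < j} (∂f_j/∂x_i - ∂f_i/∂x_j) dx_i ∧ dx_j.
  coefficient of dx ∧ dz: ∂f_3/∂x - ∂f_1/∂z = ∂(-3*x*y - 1)/∂x - ∂(x^2)/∂z = -3*y
  coefficient of dy ∧ dz: ∂f_3/∂y - ∂f_2/∂z = ∂(-3*x*y - 1)/∂y - ∂(y^2)/∂z = -3*x
Assembling: d(omega) = (-3*y) dx ∧ dz + (-3*x) dy ∧ dz.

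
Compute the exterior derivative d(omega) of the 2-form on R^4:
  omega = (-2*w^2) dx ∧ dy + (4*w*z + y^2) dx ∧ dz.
d(omega) = (-4*w) dx ∧ dy ∧ dw + (-2*y) dx ∧ dy ∧ dz + (4*z) dx ∧ dz ∧ dw

For a 2-form omega = sum_{i<j} g_{ij} dx_i ∧ dx_j, the exterior derivative is
  d(omega) = sum_{i<j} d(g_{ij}) ∧ dx_i ∧ dx_j = sum_{i<j, k} (∂g_{ij}/∂x_k) dx_k ∧ dx_i ∧ dx_j.
Expand each term, using dx_k ∧ dx_i ∧ dx_j = sgn(permutation) dx_{(a)} ∧ dx_{(b)} ∧ dx_{(c)} with (a < b < c) sorted:
  d(-2*w^2) includes (∂/∂w)(-2*w^2) dw = (-4*w) dw, which multiplied by dx ∧ dy gives (-4*w) dx ∧ dy ∧ dw
  d(4*w*z + y^2) includes (∂/∂y)(4*w*z + y^2) dy = (2*y) dy, which multiplied by dx ∧ dz gives (-2*y) dx ∧ dy ∧ dz
  d(4*w*z + y^2) includes (∂/∂w)(4*w*z + y^2) dw = (4*z) dw, which multiplied by dx ∧ dz gives (4*z) dx ∧ dz ∧ dw
Collecting like 3-forms: d(omega) = (-4*w) dx ∧ dy ∧ dw + (-2*y) dx ∧ dy ∧ dz + (4*z) dx ∧ dz ∧ dw.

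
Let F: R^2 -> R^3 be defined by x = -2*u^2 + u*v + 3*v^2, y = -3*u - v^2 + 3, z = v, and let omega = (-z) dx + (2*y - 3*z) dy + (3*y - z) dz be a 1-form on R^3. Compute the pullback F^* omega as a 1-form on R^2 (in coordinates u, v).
F^* omega = (4*u*v + 18*u + 5*v^2 + 9*v - 18) du + (11*u*v - 9*u + 4*v^3 - 3*v^2 - 13*v + 9) dv

Using F^*(f dg) = (f ∘ F) d(g ∘ F), substitute each coordinate x_i by F_i(u, v) in f_i, and replace dx_i by d F_i = (∂F_i/∂u) du + (∂F_i/∂v) dv.
  For the x component: f_1(F) = -v; d F_1 = (-4*u + v) du + (u + 6*v) dv
  For the y component: f_2(F) = -6*u - 2*v^2 - 3*v + 6; d F_2 = (-3) du + (-2*v) dv
  For the z component: f_3(F) = -9*u - 3*v^2 - v + 9; d F_3 = (0) du + (1) dv
Combining and collecting du, dv coefficients:
  coeff of du: 4*u*v + 18*u + 5*v^2 + 9*v - 18
  coeff of dv: 11*u*v - 9*u + 4*v^3 - 3*v^2 - 13*v + 9
F^* omega = (4*u*v + 18*u + 5*v^2 + 9*v - 18) du + (11*u*v - 9*u + 4*v^3 - 3*v^2 - 13*v + 9) dv.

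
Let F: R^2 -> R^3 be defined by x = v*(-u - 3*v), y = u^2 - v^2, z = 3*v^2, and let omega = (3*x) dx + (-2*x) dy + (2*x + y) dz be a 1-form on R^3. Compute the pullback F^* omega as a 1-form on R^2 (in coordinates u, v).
F^* omega = (v*(4*u^2 + 15*u*v + 9*v^2)) du + (u*v*(9*u + 11*v)) dv

Using F^*(f dg) = (f ∘ F) d(g ∘ F), substitute each coordinate x_i by F_i(u, v) in f_i, and replace dx_i by d F_i = (∂F_i/∂u) du + (∂F_i/∂v) dv.
  For the x component: f_1(F) = 3*v*(-u - 3*v); d F_1 = (-v) du + (-u - 6*v) dv
  For the y component: f_2(F) = 2*v*(u + 3*v); d F_2 = (2*u) du + (-2*v) dv
  For the z component: f_3(F) = u^2 - 2*u*v - 7*v^2; d F_3 = (0) du + (6*v) dv
Combining and collecting du, dv coefficients:
  coeff of du: v*(4*u^2 + 15*u*v + 9*v^2)
  coeff of dv: u*v*(9*u + 11*v)
F^* omega = (v*(4*u^2 + 15*u*v + 9*v^2)) du + (u*v*(9*u + 11*v)) dv.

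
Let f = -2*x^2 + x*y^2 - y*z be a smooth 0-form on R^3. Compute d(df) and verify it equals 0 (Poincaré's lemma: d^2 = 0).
d(df) = 0

Step 1: df = sum_i (∂f/∂x_i) dx_i = (-4*x + y^2) dx + (2*x*y - z) dy + (-y) dz.
Step 2: Apply d again. Using the 1-form formula, the coefficient of dx ∧ dy in d(df) is ∂^2 f/∂x ∂y - ∂^2 f/∂y ∂x = (2*y) - (2*y) = 0 (equality of mixed partials for smooth f).
Similarly for dx ∧ dz and dy ∧ dz — all coefficients vanish. So d(df) = 0.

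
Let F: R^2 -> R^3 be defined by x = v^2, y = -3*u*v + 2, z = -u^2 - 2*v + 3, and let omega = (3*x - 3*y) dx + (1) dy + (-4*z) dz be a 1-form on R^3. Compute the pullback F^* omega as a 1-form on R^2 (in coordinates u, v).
F^* omega = (-8*u^3 - 16*u*v + 24*u - 3*v) du + (-8*u^2 + 18*u*v^2 - 3*u + 6*v^3 - 28*v + 24) dv

Using F^*(f dg) = (f ∘ F) d(g ∘ F), substitute each coordinate x_i by F_i(u, v) in f_i, and replace dx_i by d F_i = (∂F_i/∂u) du + (∂F_i/∂v) dv.
  For the x component: f_1(F) = 9*u*v + 3*v^2 - 6; d F_1 = (0) du + (2*v) dv
  For the y component: f_2(F) = 1; d F_2 = (-3*v) du + (-3*u) dv
  For the z component: f_3(F) = 4*u^2 + 8*v - 12; d F_3 = (-2*u) du + (-2) dv
Combining and collecting du, dv coefficients:
  coeff of du: -8*u^3 - 16*u*v + 24*u - 3*v
  coeff of dv: -8*u^2 + 18*u*v^2 - 3*u + 6*v^3 - 28*v + 24
F^* omega = (-8*u^3 - 16*u*v + 24*u - 3*v) du + (-8*u^2 + 18*u*v^2 - 3*u + 6*v^3 - 28*v + 24) dv.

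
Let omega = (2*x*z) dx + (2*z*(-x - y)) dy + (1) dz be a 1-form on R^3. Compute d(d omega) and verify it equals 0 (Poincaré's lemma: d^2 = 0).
d(d omega) = 0

Step 1: d omega = sum_{i<j} (∂f_j/∂x_i - ∂f_i/∂x_j) dx_i ∧ dx_j:
  coeff of dx ∧ dy: -2*z
  coeff of dx ∧ dz: -2*x
  coeff of dy ∧ dz: 2*x + 2*y
Step 2: Apply d again to each 2-form coefficient. The only possible 3-form in R^3 is dx ∧ dy ∧ dz, with coefficient
  ∂(coeff of dy∧dz)/∂x - ∂(coeff of dx∧dz)/∂y + ∂(coeff of dx∧dy)/∂z
  = ∂/∂x (2*x + 2*y) - ∂/∂y (-2*x) + ∂/∂z (-2*z).
Each of these terms simplifies to sums of mixed partials that cancel in pairs. The result is 0 (by equality of mixed partials for smooth functions — Schwarz / Clairaut).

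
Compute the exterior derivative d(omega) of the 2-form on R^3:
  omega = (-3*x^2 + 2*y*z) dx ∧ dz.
d(omega) = (-2*z) dx ∧ dy ∧ dz

For a 2-form omega = sum_{i<j} g_{ij} dx_i ∧ dx_j, the exterior derivative is
  d(omega) = sum_{i<j} d(g_{ij}) ∧ dx_i ∧ dx_j = sum_{i<j, k} (∂g_{ij}/∂x_k) dx_k ∧ dx_i ∧ dx_j.
Expand each term, using dx_k ∧ dx_i ∧ dx_j = sgn(permutation) dx_{(a)} ∧ dx_{(b)} ∧ dx_{(c)} with (a < b < c) sorted:
  d(-3*x^2 + 2*y*z) includes (∂/∂y)(-3*x^2 + 2*y*z) dy = (2*z) dy, which multiplied by dx ∧ dz gives (-2*z) dx ∧ dy ∧ dz
Collecting like 3-forms: d(omega) = (-2*z) dx ∧ dy ∧ dz.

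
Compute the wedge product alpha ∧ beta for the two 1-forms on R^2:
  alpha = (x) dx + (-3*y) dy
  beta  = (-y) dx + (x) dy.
alpha ∧ beta = (x^2 - 3*y^2) dx ∧ dy

Distribute the wedge, using dx_i ∧ dx_j = -dx_j ∧ dx_i and dx_i ∧ dx_i = 0. For each pair (i, j) with i < j, the coefficient of dx_i ∧ dx_j in alpha ∧ beta is (alpha_i * beta_j - alpha_j * beta_i). Collecting: alpha ∧ beta = (x^2 - 3*y^2) dx ∧ dy.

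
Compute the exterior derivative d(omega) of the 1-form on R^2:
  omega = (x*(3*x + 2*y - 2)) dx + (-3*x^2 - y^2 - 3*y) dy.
d(omega) = (-8*x) dx ∧ dy

For a 1-form omega = sum_i f_i dx_i, the exterior derivative is
  d(omega) = sum_{i < j} (∂f_j/∂x_i - ∂f_i/∂x_j) dx_i ∧ dx_j.
  coefficient of dx ∧ dy: ∂f_2/∂x - ∂f_1/∂y = ∂(-3*x^2 - y^2 - 3*y)/∂x - ∂(x*(3*x + 2*y - 2))/∂y = -8*x
Assembling: d(omega) = (-8*x) dx ∧ dy.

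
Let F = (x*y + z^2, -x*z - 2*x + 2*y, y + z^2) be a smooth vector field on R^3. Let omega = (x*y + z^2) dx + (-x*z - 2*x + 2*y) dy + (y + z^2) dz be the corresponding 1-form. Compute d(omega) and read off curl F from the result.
d(omega) = (x + 1) dy ∧ dz + (2*z) dz ∧ dx + (-x - z - 2) dx ∧ dy; curl F = (x + 1, 2*z, -x - z - 2)

d omega = sum_{i<j} (∂f_j/∂x_i - ∂f_i/∂x_j) dx_i ∧ dx_j. Under the identification (dy ∧ dz, dz ∧ dx, dx ∧ dy) ↔ (e_x, e_y, e_z), the coefficients are exactly the components of curl F. Compute:
  ∂R/∂y - ∂Q/∂z = (1) - (-x) = x + 1
  ∂P/∂z - ∂R/∂x = (2*z) - (0) = 2*z
  ∂Q/∂x - ∂P/∂y = (-z - 2) - (x) = -x - z - 2.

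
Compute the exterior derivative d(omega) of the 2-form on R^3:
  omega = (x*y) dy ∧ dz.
d(omega) = (y) dx ∧ dy ∧ dz

For a 2-form omega = sum_{i<j} g_{ij} dx_i ∧ dx_j, the exterior derivative is
  d(omega) = sum_{i<j} d(g_{ij}) ∧ dx_i ∧ dx_j = sum_{i<j, k} (∂g_{ij}/∂x_k) dx_k ∧ dx_i ∧ dx_j.
Expand each term, using dx_k ∧ dx_i ∧ dx_j = sgn(permutation) dx_{(a)} ∧ dx_{(b)} ∧ dx_{(c)} with (a < b < c) sorted:
  d(x*y) includes (∂/∂x)(x*y) dx = (y) dx, which multiplied by dy ∧ dz gives (y) dx ∧ dy ∧ dz
Collecting like 3-forms: d(omega) = (y) dx ∧ dy ∧ dz.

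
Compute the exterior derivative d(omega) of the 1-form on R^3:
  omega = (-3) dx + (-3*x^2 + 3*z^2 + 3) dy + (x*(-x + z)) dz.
d(omega) = (-6*x) dx ∧ dy + (-2*x + z) dx ∧ dz + (-6*z) dy ∧ dz

For a 1-form omega = sum_i f_i dx_i, the exterior derivative is
  d(omega) = sum_{i < j} (∂f_j/∂x_i - ∂f_i/∂x_j) dx_i ∧ dx_j.
  coefficient of dx ∧ dy: ∂f_2/∂x - ∂f_1/∂y = ∂(-3*x^2 + 3*z^2 + 3)/∂x - ∂(-3)/∂y = -6*x
  coefficient of dx ∧ dz: ∂f_3/∂x - ∂f_1/∂z = ∂(x*(-x + z))/∂x - ∂(-3)/∂z = -2*x + z
  coefficient of dy ∧ dz: ∂f_3/∂y - ∂f_2/∂z = ∂(x*(-x + z))/∂y - ∂(-3*x^2 + 3*z^2 + 3)/∂z = -6*z
Assembling: d(omega) = (-6*x) dx ∧ dy + (-2*x + z) dx ∧ dz + (-6*z) dy ∧ dz.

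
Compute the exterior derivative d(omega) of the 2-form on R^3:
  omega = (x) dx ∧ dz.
d(omega) = 0

For a 2-form omega = sum_{i<j} g_{ij} dx_i ∧ dx_j, the exterior derivative is
  d(omega) = sum_{i<j} d(g_{ij}) ∧ dx_i ∧ dx_j = sum_{i<j, k} (∂g_{ij}/∂x_k) dx_k ∧ dx_i ∧ dx_j.
Expand each term, using dx_k ∧ dx_i ∧ dx_j = sgn(permutation) dx_{(a)} ∧ dx_{(b)} ∧ dx_{(c)} with (a < b < c) sorted:

Collecting like 3-forms: d(omega) = 0.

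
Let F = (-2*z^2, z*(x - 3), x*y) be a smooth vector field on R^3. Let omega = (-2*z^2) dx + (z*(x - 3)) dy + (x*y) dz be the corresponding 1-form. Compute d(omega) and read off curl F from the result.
d(omega) = (3) dy ∧ dz + (-y - 4*z) dz ∧ dx + (z) dx ∧ dy; curl F = (3, -y - 4*z, z)

d omega = sum_{i<j} (∂f_j/∂x_i - ∂f_i/∂x_j) dx_i ∧ dx_j. Under the identification (dy ∧ dz, dz ∧ dx, dx ∧ dy) ↔ (e_x, e_y, e_z), the coefficients are exactly the components of curl F. Compute:
  ∂R/∂y - ∂Q/∂z = (x) - (x - 3) = 3
  ∂P/∂z - ∂R/∂x = (-4*z) - (y) = -y - 4*z
  ∂Q/∂x - ∂P/∂y = (z) - (0) = z.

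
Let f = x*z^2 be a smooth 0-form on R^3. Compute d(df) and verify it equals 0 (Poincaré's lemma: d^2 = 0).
d(df) = 0

Step 1: df = sum_i (∂f/∂x_i) dx_i = (z^2) dx + (0) dy + (2*x*z) dz.
Step 2: Apply d again. Using the 1-form formula, the coefficient of dx ∧ dy in d(df) is ∂^2 f/∂x ∂y - ∂^2 f/∂y ∂x = (0) - (0) = 0 (equality of mixed partials for smooth f).
Similarly for dx ∧ dz and dy ∧ dz — all coefficients vanish. So d(df) = 0.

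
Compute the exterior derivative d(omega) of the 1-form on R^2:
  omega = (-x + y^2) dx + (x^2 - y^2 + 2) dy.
d(omega) = (2*x - 2*y) dx ∧ dy

For a 1-form omega = sum_i f_i dx_i, the exterior derivative is
  d(omega) = sum_{i < j} (∂f_j/∂x_i - ∂f_i/∂x_j) dx_i ∧ dx_j.
  coefficient of dx ∧ dy: ∂f_2/∂x - ∂f_1/∂y = ∂(x^2 - y^2 + 2)/∂x - ∂(-x + y^2)/∂y = 2*x - 2*y
Assembling: d(omega) = (2*x - 2*y) dx ∧ dy.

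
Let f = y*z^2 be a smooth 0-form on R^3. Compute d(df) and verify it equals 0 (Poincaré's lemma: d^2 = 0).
d(df) = 0

Step 1: df = sum_i (∂f/∂x_i) dx_i = (0) dx + (z^2) dy + (2*y*z) dz.
Step 2: Apply d again. Using the 1-form formula, the coefficient of dx ∧ dy in d(df) is ∂^2 f/∂x ∂y - ∂^2 f/∂y ∂x = (0) - (0) = 0 (equality of mixed partials for smooth f).
Similarly for dx ∧ dz and dy ∧ dz — all coefficients vanish. So d(df) = 0.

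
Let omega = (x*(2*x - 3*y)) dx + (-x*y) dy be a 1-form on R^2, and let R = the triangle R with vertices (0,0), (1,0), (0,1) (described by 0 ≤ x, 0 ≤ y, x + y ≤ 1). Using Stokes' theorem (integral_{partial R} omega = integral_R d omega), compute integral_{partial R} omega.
integral_(partial R) omega = 1/3

Stokes: integral_partial_R omega = integral_R d omega with d omega = (∂Q/∂x - ∂P/∂y) dx ∧ dy.
  ∂Q/∂x = -y
  ∂P/∂y = -3*x
  integrand = ∂Q/∂x - ∂P/∂y = 3*x - y.
Integrating over R: integral_0^1 integral_0^{1-x} (3*x - y) dy dx = 1/3.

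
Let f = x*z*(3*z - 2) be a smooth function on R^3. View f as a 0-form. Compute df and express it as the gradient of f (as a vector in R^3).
df = (z*(3*z - 2)) dx + (0) dy + (2*x*(3*z - 1)) dz; grad f = (z*(3*z - 2), 0, 2*x*(3*z - 1))

For a 0-form f, d f = (∂f/∂x) dx + (∂f/∂y) dy + (∂f/∂z) dz. The components of the vector representation are exactly the entries of grad f in Cartesian coordinates:
  ∂f/∂x = z*(3*z - 2)
  ∂f/∂y = 0
  ∂f/∂z = 2*x*(3*z - 1).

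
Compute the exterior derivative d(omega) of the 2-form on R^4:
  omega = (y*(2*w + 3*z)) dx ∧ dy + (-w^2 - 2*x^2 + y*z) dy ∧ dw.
d(omega) = (3*y) dx ∧ dy ∧ dz + (-4*x + 2*y) dx ∧ dy ∧ dw + (-y) dy ∧ dz ∧ dw

For a 2-form omega = sum_{i<j} g_{ij} dx_i ∧ dx_j, the exterior derivative is
  d(omega) = sum_{i<j} d(g_{ij}) ∧ dx_i ∧ dx_j = sum_{i<j, k} (∂g_{ij}/∂x_k) dx_k ∧ dx_i ∧ dx_j.
Expand each term, using dx_k ∧ dx_i ∧ dx_j = sgn(permutation) dx_{(a)} ∧ dx_{(b)} ∧ dx_{(c)} with (a < b < c) sorted:
  d(y*(2*w + 3*z)) includes (∂/∂z)(y*(2*w + 3*z)) dz = (3*y) dz, which multiplied by dx ∧ dy gives (3*y) dx ∧ dy ∧ dz
  d(y*(2*w + 3*z)) includes (∂/∂w)(y*(2*w + 3*z)) dw = (2*y) dw, which multiplied by dx ∧ dy gives (2*y) dx ∧ dy ∧ dw
  d(-w^2 - 2*x^2 + y*z) includes (∂/∂x)(-w^2 - 2*x^2 + y*z) dx = (-4*x) dx, which multiplied by dy ∧ dw gives (-4*x) dx ∧ dy ∧ dw
  d(-w^2 - 2*x^2 + y*z) includes (∂/∂z)(-w^2 - 2*x^2 + y*z) dz = (y) dz, which multiplied by dy ∧ dw gives (-y) dy ∧ dz ∧ dw
Collecting like 3-forms: d(omega) = (3*y) dx ∧ dy ∧ dz + (-4*x + 2*y) dx ∧ dy ∧ dw + (-y) dy ∧ dz ∧ dw.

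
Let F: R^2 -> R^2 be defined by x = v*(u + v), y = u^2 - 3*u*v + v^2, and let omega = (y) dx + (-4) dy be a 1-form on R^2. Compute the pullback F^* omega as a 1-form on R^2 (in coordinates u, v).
F^* omega = (u^2*v - 3*u*v^2 - 8*u + v^3 + 12*v) du + (u^3 - u^2*v - 5*u*v^2 + 12*u + 2*v^3 - 8*v) dv

Using F^*(f dg) = (f ∘ F) d(g ∘ F), substitute each coordinate x_i by F_i(u, v) in f_i, and replace dx_i by d F_i = (∂F_i/∂u) du + (∂F_i/∂v) dv.
  For the x component: f_1(F) = u^2 - 3*u*v + v^2; d F_1 = (v) du + (u + 2*v) dv
  For the y component: f_2(F) = -4; d F_2 = (2*u - 3*v) du + (-3*u + 2*v) dv
Combining and collecting du, dv coefficients:
  coeff of du: u^2*v - 3*u*v^2 - 8*u + v^3 + 12*v
  coeff of dv: u^3 - u^2*v - 5*u*v^2 + 12*u + 2*v^3 - 8*v
F^* omega = (u^2*v - 3*u*v^2 - 8*u + v^3 + 12*v) du + (u^3 - u^2*v - 5*u*v^2 + 12*u + 2*v^3 - 8*v) dv.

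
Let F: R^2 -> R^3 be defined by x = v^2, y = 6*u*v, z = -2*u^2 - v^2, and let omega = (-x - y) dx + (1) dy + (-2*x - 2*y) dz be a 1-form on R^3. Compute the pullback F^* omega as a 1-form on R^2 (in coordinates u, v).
F^* omega = (2*v*(24*u^2 + 4*u*v + 3)) du + (12*u*v^2 + 6*u + 2*v^3) dv

Using F^*(f dg) = (f ∘ F) d(g ∘ F), substitute each coordinate x_i by F_i(u, v) in f_i, and replace dx_i by d F_i = (∂F_i/∂u) du + (∂F_i/∂v) dv.
  For the x component: f_1(F) = v*(-6*u - v); d F_1 = (0) du + (2*v) dv
  For the y component: f_2(F) = 1; d F_2 = (6*v) du + (6*u) dv
  For the z component: f_3(F) = 2*v*(-6*u - v); d F_3 = (-4*u) du + (-2*v) dv
Combining and collecting du, dv coefficients:
  coeff of du: 2*v*(24*u^2 + 4*u*v + 3)
  coeff of dv: 12*u*v^2 + 6*u + 2*v^3
F^* omega = (2*v*(24*u^2 + 4*u*v + 3)) du + (12*u*v^2 + 6*u + 2*v^3) dv.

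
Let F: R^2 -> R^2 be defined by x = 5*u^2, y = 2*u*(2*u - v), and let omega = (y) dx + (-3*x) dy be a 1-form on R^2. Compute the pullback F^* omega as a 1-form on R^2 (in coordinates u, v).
F^* omega = (10*u^2*(-8*u + v)) du + (30*u^3) dv

Using F^*(f dg) = (f ∘ F) d(g ∘ F), substitute each coordinate x_i by F_i(u, v) in f_i, and replace dx_i by d F_i = (∂F_i/∂u) du + (∂F_i/∂v) dv.
  For the x component: f_1(F) = 2*u*(2*u - v); d F_1 = (10*u) du + (0) dv
  For the y component: f_2(F) = -15*u^2; d F_2 = (8*u - 2*v) du + (-2*u) dv
Combining and collecting du, dv coefficients:
  coeff of du: 10*u^2*(-8*u + v)
  coeff of dv: 30*u^3
F^* omega = (10*u^2*(-8*u + v)) du + (30*u^3) dv.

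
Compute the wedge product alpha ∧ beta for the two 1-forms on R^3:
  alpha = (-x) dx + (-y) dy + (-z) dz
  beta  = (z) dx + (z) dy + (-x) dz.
alpha ∧ beta = (z*(-x + y)) dx ∧ dy + (x^2 + z^2) dx ∧ dz + (x*y + z^2) dy ∧ dz

Distribute the wedge, using dx_i ∧ dx_j = -dx_j ∧ dx_i and dx_i ∧ dx_i = 0. For each pair (i, j) with i < j, the coefficient of dx_i ∧ dx_j in alpha ∧ beta is (alpha_i * beta_j - alpha_j * beta_i). Collecting: alpha ∧ beta = (z*(-x + y)) dx ∧ dy + (x^2 + z^2) dx ∧ dz + (x*y + z^2) dy ∧ dz.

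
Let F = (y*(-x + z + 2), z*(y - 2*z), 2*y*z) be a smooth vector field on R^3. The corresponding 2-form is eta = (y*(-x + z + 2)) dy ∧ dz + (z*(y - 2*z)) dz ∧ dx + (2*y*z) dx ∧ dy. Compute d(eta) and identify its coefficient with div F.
d(eta) = (y + z) dx ∧ dy ∧ dz; div F = y + z

For a 2-form in R^3 of the form above, applying d gives a 3-form with coefficient ∂P/∂x + ∂Q/∂y + ∂R/∂z:
  ∂P/∂x = -y
  ∂Q/∂y = z
  ∂R/∂z = 2*y
Sum = y + z, which is exactly div F.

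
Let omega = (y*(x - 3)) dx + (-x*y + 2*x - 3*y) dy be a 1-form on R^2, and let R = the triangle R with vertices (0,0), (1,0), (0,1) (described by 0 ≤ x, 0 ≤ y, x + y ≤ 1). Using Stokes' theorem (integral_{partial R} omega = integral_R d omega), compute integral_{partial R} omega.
integral_(partial R) omega = 13/6

Stokes: integral_partial_R omega = integral_R d omega with d omega = (∂Q/∂x - ∂P/∂y) dx ∧ dy.
  ∂Q/∂x = 2 - y
  ∂P/∂y = x - 3
  integrand = ∂Q/∂x - ∂P/∂y = -x - y + 5.
Integrating over R: integral_0^1 integral_0^{1-x} (-x - y + 5) dy dx = 13/6.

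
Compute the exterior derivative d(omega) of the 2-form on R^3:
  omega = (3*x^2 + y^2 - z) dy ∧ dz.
d(omega) = (6*x) dx ∧ dy ∧ dz

For a 2-form omega = sum_{i<j} g_{ij} dx_i ∧ dx_j, the exterior derivative is
  d(omega) = sum_{i<j} d(g_{ij}) ∧ dx_i ∧ dx_j = sum_{i<j, k} (∂g_{ij}/∂x_k) dx_k ∧ dx_i ∧ dx_j.
Expand each term, using dx_k ∧ dx_i ∧ dx_j = sgn(permutation) dx_{(a)} ∧ dx_{(b)} ∧ dx_{(c)} with (a < b < c) sorted:
  d(3*x^2 + y^2 - z) includes (∂/∂x)(3*x^2 + y^2 - z) dx = (6*x) dx, which multiplied by dy ∧ dz gives (6*x) dx ∧ dy ∧ dz
Collecting like 3-forms: d(omega) = (6*x) dx ∧ dy ∧ dz.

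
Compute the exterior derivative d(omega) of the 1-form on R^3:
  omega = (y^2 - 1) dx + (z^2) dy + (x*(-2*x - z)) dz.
d(omega) = (-2*y) dx ∧ dy + (-4*x - z) dx ∧ dz + (-2*z) dy ∧ dz

For a 1-form omega = sum_i f_i dx_i, the exterior derivative is
  d(omega) = sum_{i < j} (∂f_j/∂x_i - ∂f_i/∂x_j) dx_i ∧ dx_j.
  coefficient of dx ∧ dy: ∂f_2/∂x - ∂f_1/∂y = ∂(z^2)/∂x - ∂(y^2 - 1)/∂y = -2*y
  coefficient of dx ∧ dz: ∂f_3/∂x - ∂f_1/∂z = ∂(x*(-2*x - z))/∂x - ∂(y^2 - 1)/∂z = -4*x - z
  coefficient of dy ∧ dz: ∂f_3/∂y - ∂f_2/∂z = ∂(x*(-2*x - z))/∂y - ∂(z^2)/∂z = -2*z
Assembling: d(omega) = (-2*y) dx ∧ dy + (-4*x - z) dx ∧ dz + (-2*z) dy ∧ dz.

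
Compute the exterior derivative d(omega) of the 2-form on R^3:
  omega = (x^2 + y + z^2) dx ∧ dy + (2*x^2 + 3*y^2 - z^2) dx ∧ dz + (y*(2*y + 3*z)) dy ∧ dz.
d(omega) = (-6*y + 2*z) dx ∧ dy ∧ dz

For a 2-form omega = sum_{i<j} g_{ij} dx_i ∧ dx_j, the exterior derivative is
  d(omega) = sum_{i<j} d(g_{ij}) ∧ dx_i ∧ dx_j = sum_{i<j, k} (∂g_{ij}/∂x_k) dx_k ∧ dx_i ∧ dx_j.
Expand each term, using dx_k ∧ dx_i ∧ dx_j = sgn(permutation) dx_{(a)} ∧ dx_{(b)} ∧ dx_{(c)} with (a < b < c) sorted:
  d(x^2 + y + z^2) includes (∂/∂z)(x^2 + y + z^2) dz = (2*z) dz, which multiplied by dx ∧ dy gives (2*z) dx ∧ dy ∧ dz
  d(2*x^2 + 3*y^2 - z^2) includes (∂/∂y)(2*x^2 + 3*y^2 - z^2) dy = (6*y) dy, which multiplied by dx ∧ dz gives (-6*y) dx ∧ dy ∧ dz
Collecting like 3-forms: d(omega) = (-6*y + 2*z) dx ∧ dy ∧ dz.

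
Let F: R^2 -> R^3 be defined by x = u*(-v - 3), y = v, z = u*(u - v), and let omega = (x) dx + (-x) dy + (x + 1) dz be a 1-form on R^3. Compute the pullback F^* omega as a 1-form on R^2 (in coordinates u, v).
F^* omega = (-2*u^2*v - 6*u^2 + 2*u*v^2 + 9*u*v + 11*u - v) du + (u*(2*u*v + 6*u + v + 2)) dv

Using F^*(f dg) = (f ∘ F) d(g ∘ F), substitute each coordinate x_i by F_i(u, v) in f_i, and replace dx_i by d F_i = (∂F_i/∂u) du + (∂F_i/∂v) dv.
  For the x component: f_1(F) = u*(-v - 3); d F_1 = (-v - 3) du + (-u) dv
  For the y component: f_2(F) = u*(v + 3); d F_2 = (0) du + (1) dv
  For the z component: f_3(F) = -u*v - 3*u + 1; d F_3 = (2*u - v) du + (-u) dv
Combining and collecting du, dv coefficients:
  coeff of du: -2*u^2*v - 6*u^2 + 2*u*v^2 + 9*u*v + 11*u - v
  coeff of dv: u*(2*u*v + 6*u + v + 2)
F^* omega = (-2*u^2*v - 6*u^2 + 2*u*v^2 + 9*u*v + 11*u - v) du + (u*(2*u*v + 6*u + v + 2)) dv.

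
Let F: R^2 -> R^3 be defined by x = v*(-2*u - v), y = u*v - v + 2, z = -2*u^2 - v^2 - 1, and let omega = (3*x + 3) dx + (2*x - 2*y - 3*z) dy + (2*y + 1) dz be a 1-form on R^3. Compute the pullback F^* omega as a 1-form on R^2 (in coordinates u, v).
F^* omega = (-2*u^2*v + 6*u*v^2 + 8*u*v - 20*u + 7*v^3 + 2*v^2 - 7*v) du + (6*u^3 + 6*u^2*v - 6*u^2 + 15*u*v^2 + 8*u*v - 7*u + 6*v^3 + 3*v^2 - 18*v + 1) dv

Using F^*(f dg) = (f ∘ F) d(g ∘ F), substitute each coordinate x_i by F_i(u, v) in f_i, and replace dx_i by d F_i = (∂F_i/∂u) du + (∂F_i/∂v) dv.
  For the x component: f_1(F) = -6*u*v - 3*v^2 + 3; d F_1 = (-2*v) du + (-2*u - 2*v) dv
  For the y component: f_2(F) = 6*u^2 - 6*u*v + v^2 + 2*v - 1; d F_2 = (v) du + (u - 1) dv
  For the z component: f_3(F) = 2*u*v - 2*v + 5; d F_3 = (-4*u) du + (-2*v) dv
Combining and collecting du, dv coefficients:
  coeff of du: -2*u^2*v + 6*u*v^2 + 8*u*v - 20*u + 7*v^3 + 2*v^2 - 7*v
  coeff of dv: 6*u^3 + 6*u^2*v - 6*u^2 + 15*u*v^2 + 8*u*v - 7*u + 6*v^3 + 3*v^2 - 18*v + 1
F^* omega = (-2*u^2*v + 6*u*v^2 + 8*u*v - 20*u + 7*v^3 + 2*v^2 - 7*v) du + (6*u^3 + 6*u^2*v - 6*u^2 + 15*u*v^2 + 8*u*v - 7*u + 6*v^3 + 3*v^2 - 18*v + 1) dv.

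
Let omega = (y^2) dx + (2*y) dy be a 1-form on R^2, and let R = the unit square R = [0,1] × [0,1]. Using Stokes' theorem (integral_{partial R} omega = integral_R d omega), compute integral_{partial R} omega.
integral_(partial R) omega = -1

Stokes: integral_partial_R omega = integral_R d omega with d omega = (∂Q/∂x - ∂P/∂y) dx ∧ dy.
  ∂Q/∂x = 0
  ∂P/∂y = 2*y
  integrand = ∂Q/∂x - ∂P/∂y = -2*y.
Integrating over R: integral_0^1 integral_0^1 (-2*y) dx dy = -1.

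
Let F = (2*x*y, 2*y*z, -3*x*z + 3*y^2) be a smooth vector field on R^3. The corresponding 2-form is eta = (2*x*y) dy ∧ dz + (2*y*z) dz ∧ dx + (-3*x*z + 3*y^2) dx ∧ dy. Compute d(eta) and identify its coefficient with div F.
d(eta) = (-3*x + 2*y + 2*z) dx ∧ dy ∧ dz; div F = -3*x + 2*y + 2*z

For a 2-form in R^3 of the form above, applying d gives a 3-form with coefficient ∂P/∂x + ∂Q/∂y + ∂R/∂z:
  ∂P/∂x = 2*y
  ∂Q/∂y = 2*z
  ∂R/∂z = -3*x
Sum = -3*x + 2*y + 2*z, which is exactly div F.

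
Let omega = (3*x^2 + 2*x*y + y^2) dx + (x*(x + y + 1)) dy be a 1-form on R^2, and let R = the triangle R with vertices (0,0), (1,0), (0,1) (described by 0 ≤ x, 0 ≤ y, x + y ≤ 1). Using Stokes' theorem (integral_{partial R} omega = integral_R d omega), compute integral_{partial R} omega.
integral_(partial R) omega = 1/3

Stokes: integral_partial_R omega = integral_R d omega with d omega = (∂Q/∂x - ∂P/∂y) dx ∧ dy.
  ∂Q/∂x = 2*x + y + 1
  ∂P/∂y = 2*x + 2*y
  integrand = ∂Q/∂x - ∂P/∂y = 1 - y.
Integrating over R: integral_0^1 integral_0^{1-x} (1 - y) dy dx = 1/3.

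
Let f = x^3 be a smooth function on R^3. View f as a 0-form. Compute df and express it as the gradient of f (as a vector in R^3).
df = (3*x^2) dx + (0) dy + (0) dz; grad f = (3*x^2, 0, 0)

For a 0-form f, d f = (∂f/∂x) dx + (∂f/∂y) dy + (∂f/∂z) dz. The components of the vector representation are exactly the entries of grad f in Cartesian coordinates:
  ∂f/∂x = 3*x^2
  ∂f/∂y = 0
  ∂f/∂z = 0.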